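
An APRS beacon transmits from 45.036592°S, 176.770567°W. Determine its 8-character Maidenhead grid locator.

Shift to the Maidenhead origin (180°W, 90°S): lon 3.22943, lat 44.96341.
Field: 3.22943/20 → 0 → A, 44.96341/10 → 4 → E; chars AE.
Square: 3.22943/2 → 1, 4.96341/1 → 4; chars 14.
Subsquare: 1.22943/0.0833333 → 14 → o, 0.96341/0.0416667 → 23 → x; chars ox.
Extended square: 0.06277/0.00833333 → 7, 0.00507/0.00416667 → 1; chars 71.

AE14ox71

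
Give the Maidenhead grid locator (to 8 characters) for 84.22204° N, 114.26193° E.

Add 180° to longitude and 90° to latitude: 294.26193, 174.22204.
Field (20°×10°, letters A–R): lon ⌊294.26193/20⌋ = 14 → O; lat ⌊174.22204/10⌋ = 17 → R.
Square (2°×1°, digits 0–9): lon ⌊14.26193/2⌋ = 7; lat ⌊4.22204/1⌋ = 4.
Subsquare (5′×2.5′, letters a–x): lon ⌊0.26193/0.0833333⌋ = 3 → d; lat ⌊0.22204/0.0416667⌋ = 5 → f.
Extended square (30″×15″, digits 0–9): lon ⌊0.01193/0.00833333⌋ = 1; lat ⌊0.01371/0.00416667⌋ = 3.

OR74df13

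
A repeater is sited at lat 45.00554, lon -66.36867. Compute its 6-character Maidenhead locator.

FN65ta

Shift to the Maidenhead origin (180°W, 90°S): lon 113.6313, lat 135.0055.
Field: 113.6313/20 → 5 → F, 135.0055/10 → 13 → N; chars FN.
Square: 13.6313/2 → 6, 5.0055/1 → 5; chars 65.
Subsquare: 1.6313/0.0833333 → 19 → t, 0.0055/0.0416667 → 0 → a; chars ta.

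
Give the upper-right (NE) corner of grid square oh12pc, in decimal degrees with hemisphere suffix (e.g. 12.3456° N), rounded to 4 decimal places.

17.8750° S, 103.3333° E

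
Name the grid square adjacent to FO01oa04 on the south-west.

FO01na93

Longitude extended square 0; −1 → -1, wraps to 9, carry into subsquare.
Longitude subsquare o = 14; −1 → 13 = n.
Latitude extended square 4; −1 → 3.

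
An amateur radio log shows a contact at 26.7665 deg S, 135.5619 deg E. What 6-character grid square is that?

Offset from 180°W / 90°S: lon 315.5619°, lat 63.2335°.
Field: 315.5619/20 → 15 → P, 63.2335/10 → 6 → G; chars PG.
Square: 15.5619/2 → 7, 3.2335/1 → 3; chars 73.
Subsquare: 1.5619/0.0833333 → 18 → s, 0.2335/0.0416667 → 5 → f; chars sf.

PG73sf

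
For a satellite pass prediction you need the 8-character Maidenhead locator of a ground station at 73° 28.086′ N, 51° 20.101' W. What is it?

GQ43hl92

Shift to the Maidenhead origin (180°W, 90°S): lon 128.66498, lat 163.46810.
Field: lon ⌊128.66498/20⌋ = 6 → G; lat ⌊163.46810/10⌋ = 16 → Q.
Square: lon ⌊8.66498/2⌋ = 4; lat ⌊3.46810/1⌋ = 3.
Subsquare: lon ⌊0.66498/0.0833333⌋ = 7 → h; lat ⌊0.46810/0.0416667⌋ = 11 → l.
Extended square: lon ⌊0.08165/0.00833333⌋ = 9; lat ⌊0.00977/0.00416667⌋ = 2.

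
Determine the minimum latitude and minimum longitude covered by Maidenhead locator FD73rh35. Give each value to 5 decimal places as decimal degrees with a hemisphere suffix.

Field F=5, D=3: +5·20° lon, +3·10° lat → SW at lon -80°, lat -60°.
Square 7, 3: +7·2° lon, +3·1° lat → SW at lon -66°, lat -57°.
Subsquare r=17, h=7: +17·0.0833333° lon, +7·0.0416667° lat → SW at lon -64.5833°, lat -56.7083°.
Extended square 3, 5: +3·0.00833333° lon, +5·0.00416667° lat → SW at lon -64.5583°, lat -56.6875°.
latitude 56.68750° S, longitude 64.55833° W.

56.68750° S, 64.55833° W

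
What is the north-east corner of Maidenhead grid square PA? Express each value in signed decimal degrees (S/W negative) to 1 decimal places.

Field P=15, A=0: +15·20° lon, +0·10° lat → SW at lon 120°, lat -90°.
Cell spans 20° lon × 10° lat. NE corner is SW corner plus one full cell.
latitude -80.0, longitude 140.0.

-80.0, 140.0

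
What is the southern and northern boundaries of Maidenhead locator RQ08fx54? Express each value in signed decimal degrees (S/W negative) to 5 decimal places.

78.97500, 78.97917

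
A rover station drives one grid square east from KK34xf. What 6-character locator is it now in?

Longitude subsquare x = 23; +1 → 24, wraps to 0 = a, carry into square.
Longitude square 3; +1 → 4.
The latitude characters are unchanged.

KK44af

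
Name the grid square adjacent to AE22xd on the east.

Longitude subsquare x = 23; +1 → 24, wraps to 0 = a, carry into square.
Longitude square 2; +1 → 3.
The latitude characters are unchanged.

AE32ad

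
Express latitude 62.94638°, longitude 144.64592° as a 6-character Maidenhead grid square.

QP22hw

Offset from 180°W / 90°S: lon 324.6459°, lat 152.9464°.
Field: 324.6459/20 → 16 → Q, 152.9464/10 → 15 → P; chars QP.
Square: 4.6459/2 → 2, 2.9464/1 → 2; chars 22.
Subsquare: 0.6459/0.0833333 → 7 → h, 0.9464/0.0416667 → 22 → w; chars hw.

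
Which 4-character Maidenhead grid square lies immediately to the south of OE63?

Latitude square 3; −1 → 2.
The longitude characters are unchanged.

OE62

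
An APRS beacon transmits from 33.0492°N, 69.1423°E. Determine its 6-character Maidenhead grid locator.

MM43nb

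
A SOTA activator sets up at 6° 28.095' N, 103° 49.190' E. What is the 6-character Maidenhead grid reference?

Shift to the Maidenhead origin (180°W, 90°S): lon 283.8198, lat 96.4682.
Field: 283.8198/20 → 14 → O, 96.4682/10 → 9 → J; chars OJ.
Square: 3.8198/2 → 1, 6.4682/1 → 6; chars 16.
Subsquare: 1.8198/0.0833333 → 21 → v, 0.4682/0.0416667 → 11 → l; chars vl.

OJ16vl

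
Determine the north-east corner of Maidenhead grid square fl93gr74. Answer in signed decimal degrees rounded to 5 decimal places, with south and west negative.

Field F=5, L=11: +5·20° lon, +11·10° lat → SW at lon -80°, lat 20°.
Square 9, 3: +9·2° lon, +3·1° lat → SW at lon -62°, lat 23°.
Subsquare g=6, r=17: +6·0.0833333° lon, +17·0.0416667° lat → SW at lon -61.5°, lat 23.7083°.
Extended square 7, 4: +7·0.00833333° lon, +4·0.00416667° lat → SW at lon -61.4417°, lat 23.725°.
Cell spans 0.00833333° lon × 0.00416667° lat. NE corner is SW corner plus one full cell.
latitude 23.72917, longitude -61.43333.

23.72917, -61.43333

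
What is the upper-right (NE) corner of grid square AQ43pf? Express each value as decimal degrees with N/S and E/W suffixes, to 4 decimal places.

73.2500° N, 170.6667° W

Field A=0, Q=16: +0·20° lon, +16·10° lat → SW at lon -180°, lat 70°.
Square 4, 3: +4·2° lon, +3·1° lat → SW at lon -172°, lat 73°.
Subsquare p=15, f=5: +15·0.0833333° lon, +5·0.0416667° lat → SW at lon -170.75°, lat 73.2083°.
Cell spans 0.0833333° lon × 0.0416667° lat. NE corner is SW corner plus one full cell.
latitude 73.2500° N, longitude 170.6667° W.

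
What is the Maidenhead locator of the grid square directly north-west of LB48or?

LB48ns

Longitude subsquare o = 14; −1 → 13 = n.
Latitude subsquare r = 17; +1 → 18 = s.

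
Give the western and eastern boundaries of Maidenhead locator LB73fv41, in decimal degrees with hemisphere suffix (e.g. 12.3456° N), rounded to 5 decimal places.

Field L=11, B=1: +11·20° lon, +1·10° lat → SW at lon 40°, lat -80°.
Square 7, 3: +7·2° lon, +3·1° lat → SW at lon 54°, lat -77°.
Subsquare f=5, v=21: +5·0.0833333° lon, +21·0.0416667° lat → SW at lon 54.4167°, lat -76.125°.
Extended square 4, 1: +4·0.00833333° lon, +1·0.00416667° lat → SW at lon 54.45°, lat -76.1208°.
Cell spans 0.00833333° lon × 0.00416667° lat.
west 54.45000° E, east 54.45833° E.

54.45000° E, 54.45833° E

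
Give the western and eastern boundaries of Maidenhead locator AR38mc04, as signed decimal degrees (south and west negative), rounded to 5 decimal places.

-173.00000, -172.99167

Field A=0, R=17: +0·20° lon, +17·10° lat → SW at lon -180°, lat 80°.
Square 3, 8: +3·2° lon, +8·1° lat → SW at lon -174°, lat 88°.
Subsquare m=12, c=2: +12·0.0833333° lon, +2·0.0416667° lat → SW at lon -173°, lat 88.0833°.
Extended square 0, 4: +0·0.00833333° lon, +4·0.00416667° lat → SW at lon -173°, lat 88.1°.
Cell spans 0.00833333° lon × 0.00416667° lat.
west -173.00000, east -172.99167.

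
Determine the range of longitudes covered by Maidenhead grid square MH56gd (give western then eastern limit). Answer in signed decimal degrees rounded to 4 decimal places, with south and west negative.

70.5000, 70.5833

Field M=12, H=7: +12·20° lon, +7·10° lat → SW at lon 60°, lat -20°.
Square 5, 6: +5·2° lon, +6·1° lat → SW at lon 70°, lat -14°.
Subsquare g=6, d=3: +6·0.0833333° lon, +3·0.0416667° lat → SW at lon 70.5°, lat -13.875°.
Cell spans 0.0833333° lon × 0.0416667° lat.
west 70.5000, east 70.5833.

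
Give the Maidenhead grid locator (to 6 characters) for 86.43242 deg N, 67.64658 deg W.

Add 180° to longitude and 90° to latitude: 112.3534, 176.4324.
Field: lon ⌊112.3534/20⌋ = 5 → F; lat ⌊176.4324/10⌋ = 17 → R.
Square: lon ⌊12.3534/2⌋ = 6; lat ⌊6.4324/1⌋ = 6.
Subsquare: lon ⌊0.3534/0.0833333⌋ = 4 → e; lat ⌊0.4324/0.0416667⌋ = 10 → k.

FR66ek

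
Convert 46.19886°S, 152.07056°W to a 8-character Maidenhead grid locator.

Offset from 180°W / 90°S: lon 27.92944°, lat 43.80114°.
Field: lon ⌊27.92944/20⌋ = 1 → B; lat ⌊43.80114/10⌋ = 4 → E.
Square: lon ⌊7.92944/2⌋ = 3; lat ⌊3.80114/1⌋ = 3.
Subsquare: lon ⌊1.92944/0.0833333⌋ = 23 → x; lat ⌊0.80114/0.0416667⌋ = 19 → t.
Extended square: lon ⌊0.01277/0.00833333⌋ = 1; lat ⌊0.00947/0.00416667⌋ = 2.

BE33xt12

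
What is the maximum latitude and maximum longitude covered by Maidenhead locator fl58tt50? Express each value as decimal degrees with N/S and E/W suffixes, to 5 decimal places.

Field F=5, L=11: +5·20° lon, +11·10° lat → SW at lon -80°, lat 20°.
Square 5, 8: +5·2° lon, +8·1° lat → SW at lon -70°, lat 28°.
Subsquare t=19, t=19: +19·0.0833333° lon, +19·0.0416667° lat → SW at lon -68.4167°, lat 28.7917°.
Extended square 5, 0: +5·0.00833333° lon, +0·0.00416667° lat → SW at lon -68.375°, lat 28.7917°.
Cell spans 0.00833333° lon × 0.00416667° lat. NE corner is SW corner plus one full cell.
latitude 28.79583° N, longitude 68.36667° W.

28.79583° N, 68.36667° W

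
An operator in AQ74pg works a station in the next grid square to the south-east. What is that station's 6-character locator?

AQ74qf

Longitude subsquare p = 15; +1 → 16 = q.
Latitude subsquare g = 6; −1 → 5 = f.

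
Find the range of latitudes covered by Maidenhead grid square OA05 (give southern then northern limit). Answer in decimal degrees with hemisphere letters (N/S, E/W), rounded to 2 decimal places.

Field O=14, A=0: +14·20° lon, +0·10° lat → SW at lon 100°, lat -90°.
Square 0, 5: +0·2° lon, +5·1° lat → SW at lon 100°, lat -85°.
Cell spans 2° lon × 1° lat.
south 85.00° S, north 84.00° S.

85.00° S, 84.00° S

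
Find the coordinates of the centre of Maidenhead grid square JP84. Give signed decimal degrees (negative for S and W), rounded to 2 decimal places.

Field J=9, P=15: +9·20° lon, +15·10° lat → SW at lon 0°, lat 60°.
Square 8, 4: +8·2° lon, +4·1° lat → SW at lon 16°, lat 64°.
Cell spans 2° lon × 1° lat. Centre is SW corner plus half of each.
latitude 64.50, longitude 17.00.

64.50, 17.00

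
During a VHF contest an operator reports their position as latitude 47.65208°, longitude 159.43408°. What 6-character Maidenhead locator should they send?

QN97rp

Offset from 180°W / 90°S: lon 339.4341°, lat 137.6521°.
Field: 339.4341/20 → 16 → Q, 137.6521/10 → 13 → N; chars QN.
Square: 19.4341/2 → 9, 7.6521/1 → 7; chars 97.
Subsquare: 1.4341/0.0833333 → 17 → r, 0.6521/0.0416667 → 15 → p; chars rp.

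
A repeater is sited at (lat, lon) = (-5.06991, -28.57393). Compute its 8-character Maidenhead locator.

Offset from 180°W / 90°S: lon 151.42607°, lat 84.93009°.
Field: 151.42607/20 → 7 → H, 84.93009/10 → 8 → I; chars HI.
Square: 11.42607/2 → 5, 4.93009/1 → 4; chars 54.
Subsquare: 1.42607/0.0833333 → 17 → r, 0.93009/0.0416667 → 22 → w; chars rw.
Extended square: 0.00940/0.00833333 → 1, 0.01342/0.00416667 → 3; chars 13.

HI54rw13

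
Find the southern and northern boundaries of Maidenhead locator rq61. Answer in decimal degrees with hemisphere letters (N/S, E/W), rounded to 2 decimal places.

71.00° N, 72.00° N

Field R=17, Q=16: +17·20° lon, +16·10° lat → SW at lon 160°, lat 70°.
Square 6, 1: +6·2° lon, +1·1° lat → SW at lon 172°, lat 71°.
Cell spans 2° lon × 1° lat.
south 71.00° N, north 72.00° N.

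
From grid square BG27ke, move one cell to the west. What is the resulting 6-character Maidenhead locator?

Longitude subsquare k = 10; −1 → 9 = j.
The latitude characters are unchanged.

BG27je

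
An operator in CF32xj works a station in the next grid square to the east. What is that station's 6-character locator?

CF42aj

Longitude subsquare x = 23; +1 → 24, wraps to 0 = a, carry into square.
Longitude square 3; +1 → 4.
The latitude characters are unchanged.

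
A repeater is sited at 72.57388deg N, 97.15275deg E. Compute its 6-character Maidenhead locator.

Offset from 180°W / 90°S: lon 277.1527°, lat 162.5739°.
Field: 277.1527/20 → 13 → N, 162.5739/10 → 16 → Q; chars NQ.
Square: 17.1527/2 → 8, 2.5739/1 → 2; chars 82.
Subsquare: 1.1527/0.0833333 → 13 → n, 0.5739/0.0416667 → 13 → n; chars nn.

NQ82nn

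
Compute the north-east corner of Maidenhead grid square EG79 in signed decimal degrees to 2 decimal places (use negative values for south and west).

-20.00, -84.00

Field E=4, G=6: +4·20° lon, +6·10° lat → SW at lon -100°, lat -30°.
Square 7, 9: +7·2° lon, +9·1° lat → SW at lon -86°, lat -21°.
Cell spans 2° lon × 1° lat. NE corner is SW corner plus one full cell.
latitude -20.00, longitude -84.00.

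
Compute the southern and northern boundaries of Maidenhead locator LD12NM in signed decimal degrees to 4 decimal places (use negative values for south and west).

-57.5000, -57.4583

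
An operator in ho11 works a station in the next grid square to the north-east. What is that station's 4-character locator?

HO22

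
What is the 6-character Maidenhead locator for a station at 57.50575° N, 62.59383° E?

Offset from 180°W / 90°S: lon 242.5938°, lat 147.5058°.
Field: lon ⌊242.5938/20⌋ = 12 → M; lat ⌊147.5058/10⌋ = 14 → O.
Square: lon ⌊2.5938/2⌋ = 1; lat ⌊7.5058/1⌋ = 7.
Subsquare: lon ⌊0.5938/0.0833333⌋ = 7 → h; lat ⌊0.5058/0.0416667⌋ = 12 → m.

MO17hm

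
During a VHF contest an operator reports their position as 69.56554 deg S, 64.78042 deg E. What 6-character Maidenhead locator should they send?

MC20jk

Add 180° to longitude and 90° to latitude: 244.7804, 20.4345.
Field: 244.7804/20 → 12 → M, 20.4345/10 → 2 → C; chars MC.
Square: 4.7804/2 → 2, 0.4345/1 → 0; chars 20.
Subsquare: 0.7804/0.0833333 → 9 → j, 0.4345/0.0416667 → 10 → k; chars jk.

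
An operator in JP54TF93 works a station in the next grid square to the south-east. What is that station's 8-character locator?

JP54uf02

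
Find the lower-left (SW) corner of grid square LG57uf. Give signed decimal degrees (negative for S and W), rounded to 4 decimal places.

Field L=11, G=6: +11·20° lon, +6·10° lat → SW at lon 40°, lat -30°.
Square 5, 7: +5·2° lon, +7·1° lat → SW at lon 50°, lat -23°.
Subsquare u=20, f=5: +20·0.0833333° lon, +5·0.0416667° lat → SW at lon 51.6667°, lat -22.7917°.
latitude -22.7917, longitude 51.6667.

-22.7917, 51.6667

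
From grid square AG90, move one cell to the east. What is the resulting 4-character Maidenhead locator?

Longitude square 9; +1 → 10, wraps to 0, carry into field.
Longitude field A = 0; +1 → 1 = B.
The latitude characters are unchanged.

BG00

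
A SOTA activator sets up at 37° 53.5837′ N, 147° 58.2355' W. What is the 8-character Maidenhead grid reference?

Add 180° to longitude and 90° to latitude: 32.02941, 127.89306.
Field: 32.02941/20 → 1 → B, 127.89306/10 → 12 → M; chars BM.
Square: 12.02941/2 → 6, 7.89306/1 → 7; chars 67.
Subsquare: 0.02941/0.0833333 → 0 → a, 0.89306/0.0416667 → 21 → v; chars av.
Extended square: 0.02941/0.00833333 → 3, 0.01806/0.00416667 → 4; chars 34.

BM67av34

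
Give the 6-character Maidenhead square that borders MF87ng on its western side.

MF87mg

Longitude subsquare n = 13; −1 → 12 = m.
The latitude characters are unchanged.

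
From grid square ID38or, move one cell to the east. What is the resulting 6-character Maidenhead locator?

ID38pr

Longitude subsquare o = 14; +1 → 15 = p.
The latitude characters are unchanged.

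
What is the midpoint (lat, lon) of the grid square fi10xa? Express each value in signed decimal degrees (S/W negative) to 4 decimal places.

-9.9792, -76.0417

Field F=5, I=8: +5·20° lon, +8·10° lat → SW at lon -80°, lat -10°.
Square 1, 0: +1·2° lon, +0·1° lat → SW at lon -78°, lat -10°.
Subsquare x=23, a=0: +23·0.0833333° lon, +0·0.0416667° lat → SW at lon -76.0833°, lat -10°.
Cell spans 0.0833333° lon × 0.0416667° lat. Centre is SW corner plus half of each.
latitude -9.9792, longitude -76.0417.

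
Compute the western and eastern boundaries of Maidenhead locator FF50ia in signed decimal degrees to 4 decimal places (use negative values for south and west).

-69.3333, -69.2500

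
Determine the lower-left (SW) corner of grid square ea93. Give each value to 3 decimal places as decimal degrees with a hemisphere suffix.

Field E=4, A=0: +4·20° lon, +0·10° lat → SW at lon -100°, lat -90°.
Square 9, 3: +9·2° lon, +3·1° lat → SW at lon -82°, lat -87°.
latitude 87.000° S, longitude 82.000° W.

87.000° S, 82.000° W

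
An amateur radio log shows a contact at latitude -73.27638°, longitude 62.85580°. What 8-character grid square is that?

Shift to the Maidenhead origin (180°W, 90°S): lon 242.85580, lat 16.72362.
Field: lon ⌊242.85580/20⌋ = 12 → M; lat ⌊16.72362/10⌋ = 1 → B.
Square: lon ⌊2.85580/2⌋ = 1; lat ⌊6.72362/1⌋ = 6.
Subsquare: lon ⌊0.85580/0.0833333⌋ = 10 → k; lat ⌊0.72362/0.0416667⌋ = 17 → r.
Extended square: lon ⌊0.02247/0.00833333⌋ = 2; lat ⌊0.01529/0.00416667⌋ = 3.

MB16kr23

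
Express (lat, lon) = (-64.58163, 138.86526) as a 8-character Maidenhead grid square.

PC95kk30

Add 180° to longitude and 90° to latitude: 318.86526, 25.41837.
Field: lon ⌊318.86526/20⌋ = 15 → P; lat ⌊25.41837/10⌋ = 2 → C.
Square: lon ⌊18.86526/2⌋ = 9; lat ⌊5.41837/1⌋ = 5.
Subsquare: lon ⌊0.86526/0.0833333⌋ = 10 → k; lat ⌊0.41837/0.0416667⌋ = 10 → k.
Extended square: lon ⌊0.03193/0.00833333⌋ = 3; lat ⌊0.00170/0.00416667⌋ = 0.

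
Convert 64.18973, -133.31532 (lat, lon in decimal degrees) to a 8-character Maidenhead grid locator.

CP34ie25

Shift to the Maidenhead origin (180°W, 90°S): lon 46.68468, lat 154.18973.
Field (20°×10°, letters A–R): 46.68468/20 → 2 → C, 154.18973/10 → 15 → P; chars CP.
Square (2°×1°, digits 0–9): 6.68468/2 → 3, 4.18973/1 → 4; chars 34.
Subsquare (5′×2.5′, letters a–x): 0.68468/0.0833333 → 8 → i, 0.18973/0.0416667 → 4 → e; chars ie.
Extended square (30″×15″, digits 0–9): 0.01801/0.00833333 → 2, 0.02306/0.00416667 → 5; chars 25.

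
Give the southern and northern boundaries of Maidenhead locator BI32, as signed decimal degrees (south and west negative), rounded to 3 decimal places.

-8.000, -7.000

Field B=1, I=8: +1·20° lon, +8·10° lat → SW at lon -160°, lat -10°.
Square 3, 2: +3·2° lon, +2·1° lat → SW at lon -154°, lat -8°.
Cell spans 2° lon × 1° lat.
south -8.000, north -7.000.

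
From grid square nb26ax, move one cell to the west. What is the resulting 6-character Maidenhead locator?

Longitude subsquare a = 0; −1 → -1, wraps to 23 = x, carry into square.
Longitude square 2; −1 → 1.
The latitude characters are unchanged.

NB16xx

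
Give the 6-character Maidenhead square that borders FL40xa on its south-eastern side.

Longitude subsquare x = 23; +1 → 24, wraps to 0 = a, carry into square.
Longitude square 4; +1 → 5.
Latitude subsquare a = 0; −1 → -1, wraps to 23 = x, carry into square.
Latitude square 0; −1 → -1, wraps to 9, carry into field.
Latitude field L = 11; −1 → 10 = K.

FK59ax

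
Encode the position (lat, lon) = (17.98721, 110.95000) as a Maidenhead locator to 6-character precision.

OK57lx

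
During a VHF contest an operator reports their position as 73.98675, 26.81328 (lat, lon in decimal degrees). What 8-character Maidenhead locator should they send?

KQ33jx76

Offset from 180°W / 90°S: lon 206.81328°, lat 163.98675°.
Field: 206.81328/20 → 10 → K, 163.98675/10 → 16 → Q; chars KQ.
Square: 6.81328/2 → 3, 3.98675/1 → 3; chars 33.
Subsquare: 0.81328/0.0833333 → 9 → j, 0.98675/0.0416667 → 23 → x; chars jx.
Extended square: 0.06328/0.00833333 → 7, 0.02842/0.00416667 → 6; chars 76.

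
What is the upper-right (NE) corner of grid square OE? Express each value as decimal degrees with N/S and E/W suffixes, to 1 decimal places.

Field O=14, E=4: +14·20° lon, +4·10° lat → SW at lon 100°, lat -50°.
Cell spans 20° lon × 10° lat. NE corner is SW corner plus one full cell.
latitude 40.0° S, longitude 120.0° E.

40.0° S, 120.0° E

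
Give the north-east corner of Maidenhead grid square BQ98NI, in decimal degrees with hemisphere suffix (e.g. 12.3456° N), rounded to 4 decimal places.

Field B=1, Q=16: +1·20° lon, +16·10° lat → SW at lon -160°, lat 70°.
Square 9, 8: +9·2° lon, +8·1° lat → SW at lon -142°, lat 78°.
Subsquare n=13, i=8: +13·0.0833333° lon, +8·0.0416667° lat → SW at lon -140.917°, lat 78.3333°.
Cell spans 0.0833333° lon × 0.0416667° lat. NE corner is SW corner plus one full cell.
latitude 78.3750° N, longitude 140.8333° W.

78.3750° N, 140.8333° W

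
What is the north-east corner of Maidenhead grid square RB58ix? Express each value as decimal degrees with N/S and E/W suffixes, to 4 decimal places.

71.0000° S, 170.7500° E

Field R=17, B=1: +17·20° lon, +1·10° lat → SW at lon 160°, lat -80°.
Square 5, 8: +5·2° lon, +8·1° lat → SW at lon 170°, lat -72°.
Subsquare i=8, x=23: +8·0.0833333° lon, +23·0.0416667° lat → SW at lon 170.667°, lat -71.0417°.
Cell spans 0.0833333° lon × 0.0416667° lat. NE corner is SW corner plus one full cell.
latitude 71.0000° S, longitude 170.7500° E.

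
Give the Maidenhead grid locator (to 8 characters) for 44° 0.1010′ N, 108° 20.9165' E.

ON44ea10

Shift to the Maidenhead origin (180°W, 90°S): lon 288.34861, lat 134.00168.
Field: 288.34861/20 → 14 → O, 134.00168/10 → 13 → N; chars ON.
Square: 8.34861/2 → 4, 4.00168/1 → 4; chars 44.
Subsquare: 0.34861/0.0833333 → 4 → e, 0.00168/0.0416667 → 0 → a; chars ea.
Extended square: 0.01528/0.00833333 → 1, 0.00168/0.00416667 → 0; chars 10.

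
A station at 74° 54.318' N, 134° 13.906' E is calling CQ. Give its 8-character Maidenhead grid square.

PQ74cv77

Offset from 180°W / 90°S: lon 314.23177°, lat 164.90530°.
Field: lon ⌊314.23177/20⌋ = 15 → P; lat ⌊164.90530/10⌋ = 16 → Q.
Square: lon ⌊14.23177/2⌋ = 7; lat ⌊4.90530/1⌋ = 4.
Subsquare: lon ⌊0.23177/0.0833333⌋ = 2 → c; lat ⌊0.90530/0.0416667⌋ = 21 → v.
Extended square: lon ⌊0.06510/0.00833333⌋ = 7; lat ⌊0.03030/0.00416667⌋ = 7.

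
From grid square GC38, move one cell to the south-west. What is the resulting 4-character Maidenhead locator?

Longitude square 3; −1 → 2.
Latitude square 8; −1 → 7.

GC27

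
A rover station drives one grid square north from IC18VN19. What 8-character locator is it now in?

IC18vo10

Latitude extended square 9; +1 → 10, wraps to 0, carry into subsquare.
Latitude subsquare n = 13; +1 → 14 = o.
The longitude characters are unchanged.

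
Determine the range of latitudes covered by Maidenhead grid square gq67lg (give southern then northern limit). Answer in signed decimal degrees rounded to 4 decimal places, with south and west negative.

Field G=6, Q=16: +6·20° lon, +16·10° lat → SW at lon -60°, lat 70°.
Square 6, 7: +6·2° lon, +7·1° lat → SW at lon -48°, lat 77°.
Subsquare l=11, g=6: +11·0.0833333° lon, +6·0.0416667° lat → SW at lon -47.0833°, lat 77.25°.
Cell spans 0.0833333° lon × 0.0416667° lat.
south 77.2500, north 77.2917.

77.2500, 77.2917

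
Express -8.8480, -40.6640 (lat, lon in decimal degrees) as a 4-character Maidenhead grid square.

GI91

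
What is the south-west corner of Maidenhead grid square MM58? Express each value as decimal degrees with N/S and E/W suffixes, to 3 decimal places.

38.000° N, 70.000° E

Field M=12, M=12: +12·20° lon, +12·10° lat → SW at lon 60°, lat 30°.
Square 5, 8: +5·2° lon, +8·1° lat → SW at lon 70°, lat 38°.
latitude 38.000° N, longitude 70.000° E.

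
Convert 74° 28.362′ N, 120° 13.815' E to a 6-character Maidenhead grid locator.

PQ04cl

Shift to the Maidenhead origin (180°W, 90°S): lon 300.2303, lat 164.4727.
Field: 300.2303/20 → 15 → P, 164.4727/10 → 16 → Q; chars PQ.
Square: 0.2303/2 → 0, 4.4727/1 → 4; chars 04.
Subsquare: 0.2303/0.0833333 → 2 → c, 0.4727/0.0416667 → 11 → l; chars cl.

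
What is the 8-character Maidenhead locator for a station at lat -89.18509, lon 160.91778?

Offset from 180°W / 90°S: lon 340.91778°, lat 0.81491°.
Field: 340.91778/20 → 17 → R, 0.81491/10 → 0 → A; chars RA.
Square: 0.91778/2 → 0, 0.81491/1 → 0; chars 00.
Subsquare: 0.91778/0.0833333 → 11 → l, 0.81491/0.0416667 → 19 → t; chars lt.
Extended square: 0.00111/0.00833333 → 0, 0.02324/0.00416667 → 5; chars 05.

RA00lt05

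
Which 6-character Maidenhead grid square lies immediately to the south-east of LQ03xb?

LQ13aa

Longitude subsquare x = 23; +1 → 24, wraps to 0 = a, carry into square.
Longitude square 0; +1 → 1.
Latitude subsquare b = 1; −1 → 0 = a.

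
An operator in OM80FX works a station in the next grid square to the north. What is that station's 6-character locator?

Latitude subsquare x = 23; +1 → 24, wraps to 0 = a, carry into square.
Latitude square 0; +1 → 1.
The longitude characters are unchanged.

OM81fa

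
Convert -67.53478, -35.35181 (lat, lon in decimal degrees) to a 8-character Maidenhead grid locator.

Offset from 180°W / 90°S: lon 144.64819°, lat 22.46522°.
Field (20°×10°, letters A–R): 144.64819/20 → 7 → H, 22.46522/10 → 2 → C; chars HC.
Square (2°×1°, digits 0–9): 4.64819/2 → 2, 2.46522/1 → 2; chars 22.
Subsquare (5′×2.5′, letters a–x): 0.64819/0.0833333 → 7 → h, 0.46522/0.0416667 → 11 → l; chars hl.
Extended square (30″×15″, digits 0–9): 0.06486/0.00833333 → 7, 0.00689/0.00416667 → 1; chars 71.

HC22hl71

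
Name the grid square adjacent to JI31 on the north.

Latitude square 1; +1 → 2.
The longitude characters are unchanged.

JI32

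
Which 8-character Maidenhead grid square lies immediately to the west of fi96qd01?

Longitude extended square 0; −1 → -1, wraps to 9, carry into subsquare.
Longitude subsquare q = 16; −1 → 15 = p.
The latitude characters are unchanged.

FI96pd91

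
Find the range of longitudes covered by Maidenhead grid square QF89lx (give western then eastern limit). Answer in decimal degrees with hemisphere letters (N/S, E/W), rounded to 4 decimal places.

156.9167° E, 157.0000° E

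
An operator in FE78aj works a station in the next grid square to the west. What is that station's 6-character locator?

Longitude subsquare a = 0; −1 → -1, wraps to 23 = x, carry into square.
Longitude square 7; −1 → 6.
The latitude characters are unchanged.

FE68xj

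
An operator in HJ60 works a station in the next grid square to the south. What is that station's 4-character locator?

Latitude square 0; −1 → -1, wraps to 9, carry into field.
Latitude field J = 9; −1 → 8 = I.
The longitude characters are unchanged.

HI69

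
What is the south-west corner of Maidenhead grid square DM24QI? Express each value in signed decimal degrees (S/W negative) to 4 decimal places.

34.3333, -114.6667

Field D=3, M=12: +3·20° lon, +12·10° lat → SW at lon -120°, lat 30°.
Square 2, 4: +2·2° lon, +4·1° lat → SW at lon -116°, lat 34°.
Subsquare q=16, i=8: +16·0.0833333° lon, +8·0.0416667° lat → SW at lon -114.667°, lat 34.3333°.
latitude 34.3333, longitude -114.6667.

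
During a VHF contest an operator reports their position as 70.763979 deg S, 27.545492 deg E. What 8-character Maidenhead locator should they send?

Add 180° to longitude and 90° to latitude: 207.54549, 19.23602.
Field: 207.54549/20 → 10 → K, 19.23602/10 → 1 → B; chars KB.
Square: 7.54549/2 → 3, 9.23602/1 → 9; chars 39.
Subsquare: 1.54549/0.0833333 → 18 → s, 0.23602/0.0416667 → 5 → f; chars sf.
Extended square: 0.04549/0.00833333 → 5, 0.02769/0.00416667 → 6; chars 56.

KB39sf56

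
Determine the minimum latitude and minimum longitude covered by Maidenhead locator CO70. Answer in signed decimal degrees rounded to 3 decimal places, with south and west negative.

50.000, -126.000

Field C=2, O=14: +2·20° lon, +14·10° lat → SW at lon -140°, lat 50°.
Square 7, 0: +7·2° lon, +0·1° lat → SW at lon -126°, lat 50°.
latitude 50.000, longitude -126.000.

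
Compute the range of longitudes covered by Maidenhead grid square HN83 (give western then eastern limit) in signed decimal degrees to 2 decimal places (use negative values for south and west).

-24.00, -22.00

Field H=7, N=13: +7·20° lon, +13·10° lat → SW at lon -40°, lat 40°.
Square 8, 3: +8·2° lon, +3·1° lat → SW at lon -24°, lat 43°.
Cell spans 2° lon × 1° lat.
west -24.00, east -22.00.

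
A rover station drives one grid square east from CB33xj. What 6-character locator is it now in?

CB43aj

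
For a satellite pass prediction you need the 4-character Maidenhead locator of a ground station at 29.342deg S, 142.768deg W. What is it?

Add 180° to longitude and 90° to latitude: 37.23, 60.66.
Field: 37.23/20 → 1 → B, 60.66/10 → 6 → G; chars BG.
Square: 17.23/2 → 8, 0.66/1 → 0; chars 80.

BG80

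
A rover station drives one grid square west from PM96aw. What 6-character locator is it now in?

PM86xw

Longitude subsquare a = 0; −1 → -1, wraps to 23 = x, carry into square.
Longitude square 9; −1 → 8.
The latitude characters are unchanged.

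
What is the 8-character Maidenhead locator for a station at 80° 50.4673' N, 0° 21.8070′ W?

IR90tu61

Shift to the Maidenhead origin (180°W, 90°S): lon 179.63655, lat 170.84112.
Field: 179.63655/20 → 8 → I, 170.84112/10 → 17 → R; chars IR.
Square: 19.63655/2 → 9, 0.84112/1 → 0; chars 90.
Subsquare: 1.63655/0.0833333 → 19 → t, 0.84112/0.0416667 → 20 → u; chars tu.
Extended square: 0.05322/0.00833333 → 6, 0.00779/0.00416667 → 1; chars 61.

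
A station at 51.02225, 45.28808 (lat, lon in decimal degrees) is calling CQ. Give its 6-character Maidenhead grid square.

Add 180° to longitude and 90° to latitude: 225.2881, 141.0222.
Field: 225.2881/20 → 11 → L, 141.0222/10 → 14 → O; chars LO.
Square: 5.2881/2 → 2, 1.0222/1 → 1; chars 21.
Subsquare: 1.2881/0.0833333 → 15 → p, 0.0222/0.0416667 → 0 → a; chars pa.

LO21pa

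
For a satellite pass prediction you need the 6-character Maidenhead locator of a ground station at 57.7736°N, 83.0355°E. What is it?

NO17ms

Shift to the Maidenhead origin (180°W, 90°S): lon 263.0355, lat 147.7736.
Field: lon ⌊263.0355/20⌋ = 13 → N; lat ⌊147.7736/10⌋ = 14 → O.
Square: lon ⌊3.0355/2⌋ = 1; lat ⌊7.7736/1⌋ = 7.
Subsquare: lon ⌊1.0355/0.0833333⌋ = 12 → m; lat ⌊0.7736/0.0416667⌋ = 18 → s.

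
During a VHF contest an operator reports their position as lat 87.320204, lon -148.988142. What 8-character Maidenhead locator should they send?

BR57mh16

Add 180° to longitude and 90° to latitude: 31.01186, 177.32020.
Field: lon ⌊31.01186/20⌋ = 1 → B; lat ⌊177.32020/10⌋ = 17 → R.
Square: lon ⌊11.01186/2⌋ = 5; lat ⌊7.32020/1⌋ = 7.
Subsquare: lon ⌊1.01186/0.0833333⌋ = 12 → m; lat ⌊0.32020/0.0416667⌋ = 7 → h.
Extended square: lon ⌊0.01186/0.00833333⌋ = 1; lat ⌊0.02854/0.00416667⌋ = 6.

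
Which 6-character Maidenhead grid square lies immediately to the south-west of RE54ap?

RE44xo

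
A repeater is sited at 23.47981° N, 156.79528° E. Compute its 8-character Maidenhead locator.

Offset from 180°W / 90°S: lon 336.79528°, lat 113.47981°.
Field: lon ⌊336.79528/20⌋ = 16 → Q; lat ⌊113.47981/10⌋ = 11 → L.
Square: lon ⌊16.79528/2⌋ = 8; lat ⌊3.47981/1⌋ = 3.
Subsquare: lon ⌊0.79528/0.0833333⌋ = 9 → j; lat ⌊0.47981/0.0416667⌋ = 11 → l.
Extended square: lon ⌊0.04528/0.00833333⌋ = 5; lat ⌊0.02148/0.00416667⌋ = 5.

QL83jl55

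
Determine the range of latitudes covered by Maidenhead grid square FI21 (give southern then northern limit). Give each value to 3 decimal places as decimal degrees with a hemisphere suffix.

Field F=5, I=8: +5·20° lon, +8·10° lat → SW at lon -80°, lat -10°.
Square 2, 1: +2·2° lon, +1·1° lat → SW at lon -76°, lat -9°.
Cell spans 2° lon × 1° lat.
south 9.000° S, north 8.000° S.

9.000° S, 8.000° S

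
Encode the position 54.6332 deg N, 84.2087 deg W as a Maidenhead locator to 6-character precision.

EO74vp

Add 180° to longitude and 90° to latitude: 95.7913, 144.6332.
Field (20°×10°, letters A–R): 95.7913/20 → 4 → E, 144.6332/10 → 14 → O; chars EO.
Square (2°×1°, digits 0–9): 15.7913/2 → 7, 4.6332/1 → 4; chars 74.
Subsquare (5′×2.5′, letters a–x): 1.7913/0.0833333 → 21 → v, 0.6332/0.0416667 → 15 → p; chars vp.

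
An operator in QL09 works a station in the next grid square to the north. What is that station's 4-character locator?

Latitude square 9; +1 → 10, wraps to 0, carry into field.
Latitude field L = 11; +1 → 12 = M.
The longitude characters are unchanged.

QM00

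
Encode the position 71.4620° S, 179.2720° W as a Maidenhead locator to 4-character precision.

AB08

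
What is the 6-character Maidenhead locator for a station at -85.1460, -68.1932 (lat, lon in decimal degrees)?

FA54vu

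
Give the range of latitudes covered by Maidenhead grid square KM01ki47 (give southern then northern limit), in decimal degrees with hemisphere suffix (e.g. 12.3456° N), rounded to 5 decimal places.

Field K=10, M=12: +10·20° lon, +12·10° lat → SW at lon 20°, lat 30°.
Square 0, 1: +0·2° lon, +1·1° lat → SW at lon 20°, lat 31°.
Subsquare k=10, i=8: +10·0.0833333° lon, +8·0.0416667° lat → SW at lon 20.8333°, lat 31.3333°.
Extended square 4, 7: +4·0.00833333° lon, +7·0.00416667° lat → SW at lon 20.8667°, lat 31.3625°.
Cell spans 0.00833333° lon × 0.00416667° lat.
south 31.36250° N, north 31.36667° N.

31.36250° N, 31.36667° N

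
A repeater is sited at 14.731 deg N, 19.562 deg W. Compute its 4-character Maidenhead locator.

IK04

Add 180° to longitude and 90° to latitude: 160.44, 104.73.
Field (20°×10°, letters A–R): lon ⌊160.44/20⌋ = 8 → I; lat ⌊104.73/10⌋ = 10 → K.
Square (2°×1°, digits 0–9): lon ⌊0.44/2⌋ = 0; lat ⌊4.73/1⌋ = 4.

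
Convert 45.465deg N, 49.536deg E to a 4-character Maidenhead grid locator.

Shift to the Maidenhead origin (180°W, 90°S): lon 229.54, lat 135.47.
Field: lon ⌊229.54/20⌋ = 11 → L; lat ⌊135.47/10⌋ = 13 → N.
Square: lon ⌊9.54/2⌋ = 4; lat ⌊5.47/1⌋ = 5.

LN45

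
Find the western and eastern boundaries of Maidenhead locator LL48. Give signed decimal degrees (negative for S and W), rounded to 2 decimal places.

48.00, 50.00

Field L=11, L=11: +11·20° lon, +11·10° lat → SW at lon 40°, lat 20°.
Square 4, 8: +4·2° lon, +8·1° lat → SW at lon 48°, lat 28°.
Cell spans 2° lon × 1° lat.
west 48.00, east 50.00.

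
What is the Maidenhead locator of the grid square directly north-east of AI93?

Longitude square 9; +1 → 10, wraps to 0, carry into field.
Longitude field A = 0; +1 → 1 = B.
Latitude square 3; +1 → 4.

BI04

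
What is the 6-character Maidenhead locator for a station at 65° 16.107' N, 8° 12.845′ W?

IP55vg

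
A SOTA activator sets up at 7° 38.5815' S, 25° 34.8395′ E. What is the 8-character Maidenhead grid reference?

Add 180° to longitude and 90° to latitude: 205.58066, 82.35698.
Field: 205.58066/20 → 10 → K, 82.35698/10 → 8 → I; chars KI.
Square: 5.58066/2 → 2, 2.35698/1 → 2; chars 22.
Subsquare: 1.58066/0.0833333 → 18 → s, 0.35698/0.0416667 → 8 → i; chars si.
Extended square: 0.08066/0.00833333 → 9, 0.02364/0.00416667 → 5; chars 95.

KI22si95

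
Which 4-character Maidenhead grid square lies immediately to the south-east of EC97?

Longitude square 9; +1 → 10, wraps to 0, carry into field.
Longitude field E = 4; +1 → 5 = F.
Latitude square 7; −1 → 6.

FC06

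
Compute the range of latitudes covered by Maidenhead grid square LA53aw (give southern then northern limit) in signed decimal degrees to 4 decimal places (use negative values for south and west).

-86.0833, -86.0417

Field L=11, A=0: +11·20° lon, +0·10° lat → SW at lon 40°, lat -90°.
Square 5, 3: +5·2° lon, +3·1° lat → SW at lon 50°, lat -87°.
Subsquare a=0, w=22: +0·0.0833333° lon, +22·0.0416667° lat → SW at lon 50°, lat -86.0833°.
Cell spans 0.0833333° lon × 0.0416667° lat.
south -86.0833, north -86.0417.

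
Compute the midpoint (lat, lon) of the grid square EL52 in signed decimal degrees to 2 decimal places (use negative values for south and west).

Field E=4, L=11: +4·20° lon, +11·10° lat → SW at lon -100°, lat 20°.
Square 5, 2: +5·2° lon, +2·1° lat → SW at lon -90°, lat 22°.
Cell spans 2° lon × 1° lat. Centre is SW corner plus half of each.
latitude 22.50, longitude -89.00.

22.50, -89.00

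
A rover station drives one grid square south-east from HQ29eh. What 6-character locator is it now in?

Longitude subsquare e = 4; +1 → 5 = f.
Latitude subsquare h = 7; −1 → 6 = g.

HQ29fg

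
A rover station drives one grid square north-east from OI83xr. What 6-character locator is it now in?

Longitude subsquare x = 23; +1 → 24, wraps to 0 = a, carry into square.
Longitude square 8; +1 → 9.
Latitude subsquare r = 17; +1 → 18 = s.

OI93as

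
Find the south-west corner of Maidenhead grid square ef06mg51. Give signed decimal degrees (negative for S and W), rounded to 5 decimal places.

Field E=4, F=5: +4·20° lon, +5·10° lat → SW at lon -100°, lat -40°.
Square 0, 6: +0·2° lon, +6·1° lat → SW at lon -100°, lat -34°.
Subsquare m=12, g=6: +12·0.0833333° lon, +6·0.0416667° lat → SW at lon -99°, lat -33.75°.
Extended square 5, 1: +5·0.00833333° lon, +1·0.00416667° lat → SW at lon -98.9583°, lat -33.7458°.
latitude -33.74583, longitude -98.95833.

-33.74583, -98.95833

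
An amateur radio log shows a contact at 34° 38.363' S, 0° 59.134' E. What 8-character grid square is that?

JF05li86

Shift to the Maidenhead origin (180°W, 90°S): lon 180.98557, lat 55.36062.
Field: lon ⌊180.98557/20⌋ = 9 → J; lat ⌊55.36062/10⌋ = 5 → F.
Square: lon ⌊0.98557/2⌋ = 0; lat ⌊5.36062/1⌋ = 5.
Subsquare: lon ⌊0.98557/0.0833333⌋ = 11 → l; lat ⌊0.36062/0.0416667⌋ = 8 → i.
Extended square: lon ⌊0.06890/0.00833333⌋ = 8; lat ⌊0.02728/0.00416667⌋ = 6.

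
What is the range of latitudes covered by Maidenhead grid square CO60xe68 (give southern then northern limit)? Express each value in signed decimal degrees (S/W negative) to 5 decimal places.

50.20000, 50.20417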